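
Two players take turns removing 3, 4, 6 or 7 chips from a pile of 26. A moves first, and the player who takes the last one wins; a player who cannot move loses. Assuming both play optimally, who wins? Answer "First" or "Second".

i:   0  1  2  3  4  5  6  7  8  9 10 11 12 13 14 15 16 17 18 19 20 21 22 23 24 25 26
     L  L  L  W  W  W  W  W  W  W  L  L  L  W  W  W  W  W  W  W  L  L  L  W  W  W  W
Position 26 is W, so the first player wins.

First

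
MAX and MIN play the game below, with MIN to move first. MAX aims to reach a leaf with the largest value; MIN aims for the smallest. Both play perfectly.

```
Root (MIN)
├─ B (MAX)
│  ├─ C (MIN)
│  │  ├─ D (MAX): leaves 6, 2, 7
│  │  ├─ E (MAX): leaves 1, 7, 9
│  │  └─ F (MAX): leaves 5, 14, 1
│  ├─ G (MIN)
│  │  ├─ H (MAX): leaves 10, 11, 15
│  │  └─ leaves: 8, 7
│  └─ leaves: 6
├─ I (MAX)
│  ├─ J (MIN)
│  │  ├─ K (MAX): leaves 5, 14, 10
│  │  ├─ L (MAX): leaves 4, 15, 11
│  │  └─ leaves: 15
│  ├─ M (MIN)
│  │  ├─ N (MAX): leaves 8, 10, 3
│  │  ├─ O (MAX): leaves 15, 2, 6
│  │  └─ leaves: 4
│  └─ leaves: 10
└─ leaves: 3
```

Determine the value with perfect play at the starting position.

3

D (MAX): max(6, 2, 7) = 7
E (MAX): max(1, 7, 9) = 9
F (MAX): max(5, 14, 1) = 14
C (MIN): min(7, 9, 14) = 7
H (MAX): max(10, 11, 15) = 15
G (MIN): min(15, 8, 7) = 7
B (MAX): max(7, 7, 6) = 7
K (MAX): max(5, 14, 10) = 14
L (MAX): max(4, 15, 11) = 15
J (MIN): min(14, 15, 15) = 14
N (MAX): max(8, 10, 3) = 10
O (MAX): max(15, 2, 6) = 15
M (MIN): min(10, 15, 4) = 4
I (MAX): max(14, 4, 10) = 14
Root (MIN): min(7, 14, 3) = 3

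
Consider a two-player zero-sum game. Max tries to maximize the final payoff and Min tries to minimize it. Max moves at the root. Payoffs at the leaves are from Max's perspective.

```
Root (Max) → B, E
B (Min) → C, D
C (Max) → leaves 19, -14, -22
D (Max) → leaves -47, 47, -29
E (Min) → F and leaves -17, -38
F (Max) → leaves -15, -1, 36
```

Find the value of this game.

19

C (Max): max(19, -14, -22) = 19
D (Max): max(-47, 47, -29) = 47
B (Min): min(19, 47) = 19
F (Max): max(-15, -1, 36) = 36
E (Min): min(36, -17, -38) = -38
Root (Max): max(19, -38) = 19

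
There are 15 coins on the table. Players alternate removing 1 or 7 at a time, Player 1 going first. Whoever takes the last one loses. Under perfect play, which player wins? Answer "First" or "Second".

Second

Compute winning (W) and losing (L) positions by backward induction:
i:   0  1  2  3  4  5  6  7  8  9 10 11 12 13 14 15
     W  L  W  L  W  L  W  L  W  L  W  L  W  L  W  L
Position 15 is L, so the second player wins.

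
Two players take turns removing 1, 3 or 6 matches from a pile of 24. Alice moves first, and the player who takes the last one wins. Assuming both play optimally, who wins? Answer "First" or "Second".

W/L table (W = player to move can force a win):
i:   0  1  2  3  4  5  6  7  8  9 10 11 12 13 14 15 16 17 18 19 20 21 22 23 24
     L  W  L  W  L  W  W  W  W  L  W  L  W  L  W  W  W  W  L  W  L  W  L  W  W
Position 24 is W, so the first player wins.

First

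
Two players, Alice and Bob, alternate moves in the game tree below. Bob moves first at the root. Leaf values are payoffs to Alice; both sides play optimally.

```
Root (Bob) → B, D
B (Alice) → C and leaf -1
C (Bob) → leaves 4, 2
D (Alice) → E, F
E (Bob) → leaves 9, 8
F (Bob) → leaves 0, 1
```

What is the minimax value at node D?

8

E: min(9, 8) = 8
F: min(0, 1) = 0
D: max(8, 0) = 8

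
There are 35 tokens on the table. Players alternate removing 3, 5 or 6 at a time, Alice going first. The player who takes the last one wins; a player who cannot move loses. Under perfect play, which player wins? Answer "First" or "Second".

i:   0  1  2  3  4  5  6  7  8  9 10 11 12 13 14 15 16 17 18 19 20 21 22 23 24 25 26 27 28 29 30 31 32 33 34 35
     L  L  L  W  W  W  W  W  W  L  L  L  W  W  W  W  W  W  L  L  L  W  W  W  W  W  W  L  L  L  W  W  W  W  W  W
Position 35 is W, so the first player wins.

First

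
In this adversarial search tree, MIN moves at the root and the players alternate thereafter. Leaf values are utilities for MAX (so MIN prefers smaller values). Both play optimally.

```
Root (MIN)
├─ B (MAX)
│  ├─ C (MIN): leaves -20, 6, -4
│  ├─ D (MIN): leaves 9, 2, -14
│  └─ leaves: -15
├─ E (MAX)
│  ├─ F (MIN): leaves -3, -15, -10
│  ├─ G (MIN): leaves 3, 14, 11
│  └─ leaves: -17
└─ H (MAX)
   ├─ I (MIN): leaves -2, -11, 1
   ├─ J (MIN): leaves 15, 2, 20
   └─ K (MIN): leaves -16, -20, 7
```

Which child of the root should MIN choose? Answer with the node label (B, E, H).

B

C (MIN): min(-20, 6, -4) = -20
D (MIN): min(9, 2, -14) = -14
B (MAX): max(-20, -14, -15) = -14
F (MIN): min(-3, -15, -10) = -15
G (MIN): min(3, 14, 11) = 3
E (MAX): max(-15, 3, -17) = 3
I (MIN): min(-2, -11, 1) = -11
J (MIN): min(15, 2, 20) = 2
K (MIN): min(-16, -20, 7) = -20
H (MAX): max(-11, 2, -20) = 2
Root (MIN): min(-14, 3, 2) = -14
MIN picks the child with the lowest value: B (value -14).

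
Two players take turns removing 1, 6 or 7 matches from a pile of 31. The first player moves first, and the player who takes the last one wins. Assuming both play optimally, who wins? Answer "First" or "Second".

Positions where the player to move wins (W) vs loses (L):
i:   0  1  2  3  4  5  6  7  8  9 10 11 12 13 14 15 16 17 18 19 20 21 22 23 24 25 26 27 28 29 30 31
     L  W  L  W  L  W  W  W  W  W  W  W  L  W  L  W  L  W  W  W  W  W  W  W  L  W  L  W  L  W  W  W
Position 31 is W, so the first player wins.

First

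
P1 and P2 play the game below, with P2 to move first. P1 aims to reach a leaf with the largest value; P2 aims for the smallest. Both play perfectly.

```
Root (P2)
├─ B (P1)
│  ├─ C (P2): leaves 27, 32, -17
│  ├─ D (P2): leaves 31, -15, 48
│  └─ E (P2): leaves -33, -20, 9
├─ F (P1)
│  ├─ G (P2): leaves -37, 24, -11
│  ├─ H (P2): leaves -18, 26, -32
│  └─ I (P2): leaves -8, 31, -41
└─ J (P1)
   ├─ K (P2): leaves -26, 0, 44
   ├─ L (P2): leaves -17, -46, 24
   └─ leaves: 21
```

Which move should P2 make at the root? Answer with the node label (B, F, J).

F

C (P2): min(27, 32, -17) = -17
D (P2): min(31, -15, 48) = -15
E (P2): min(-33, -20, 9) = -33
B (P1): max(-17, -15, -33) = -15
G (P2): min(-37, 24, -11) = -37
H (P2): min(-18, 26, -32) = -32
I (P2): min(-8, 31, -41) = -41
F (P1): max(-37, -32, -41) = -32
K (P2): min(-26, 0, 44) = -26
L (P2): min(-17, -46, 24) = -46
J (P1): max(-26, -46, 21) = 21
Root (P2): min(-15, -32, 21) = -32
P2 picks the child with the lowest value: F (value -32).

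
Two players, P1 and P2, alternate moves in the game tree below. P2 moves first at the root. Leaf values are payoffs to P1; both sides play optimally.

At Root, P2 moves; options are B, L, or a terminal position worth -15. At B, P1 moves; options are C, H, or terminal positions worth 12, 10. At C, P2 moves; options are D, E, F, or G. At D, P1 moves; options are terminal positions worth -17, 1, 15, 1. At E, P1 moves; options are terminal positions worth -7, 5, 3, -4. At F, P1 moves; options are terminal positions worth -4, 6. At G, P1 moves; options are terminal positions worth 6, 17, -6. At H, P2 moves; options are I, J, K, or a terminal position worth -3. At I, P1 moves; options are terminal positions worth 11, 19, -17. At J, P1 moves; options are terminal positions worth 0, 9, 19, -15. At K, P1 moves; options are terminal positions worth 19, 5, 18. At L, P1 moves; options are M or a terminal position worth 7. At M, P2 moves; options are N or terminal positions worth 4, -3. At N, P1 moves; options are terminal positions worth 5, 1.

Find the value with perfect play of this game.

-15

D (P1): max(-17, 1, 15, 1) = 15
E (P1): max(-7, 5, 3, -4) = 5
F (P1): max(-4, 6) = 6
G (P1): max(6, 17, -6) = 17
C (P2): min(15, 5, 6, 17) = 5
I (P1): max(11, 19, -17) = 19
J (P1): max(0, 9, 19, -15) = 19
K (P1): max(19, 5, 18) = 19
H (P2): min(19, 19, 19, -3) = -3
B (P1): max(5, -3, 12, 10) = 12
N (P1): max(5, 1) = 5
M (P2): min(5, 4, -3) = -3
L (P1): max(-3, 7) = 7
Root (P2): min(12, 7, -15) = -15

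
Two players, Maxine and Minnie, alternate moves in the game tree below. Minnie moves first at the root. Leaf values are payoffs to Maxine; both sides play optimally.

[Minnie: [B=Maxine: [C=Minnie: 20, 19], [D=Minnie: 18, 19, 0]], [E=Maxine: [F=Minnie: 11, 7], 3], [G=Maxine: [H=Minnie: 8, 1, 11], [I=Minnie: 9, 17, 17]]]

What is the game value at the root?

7

C (Minnie): min(20, 19) = 19
D (Minnie): min(18, 19, 0) = 0
B (Maxine): max(19, 0) = 19
F (Minnie): min(11, 7) = 7
E (Maxine): max(7, 3) = 7
H (Minnie): min(8, 1, 11) = 1
I (Minnie): min(9, 17, 17) = 9
G (Maxine): max(1, 9) = 9
Root (Minnie): min(19, 7, 9) = 7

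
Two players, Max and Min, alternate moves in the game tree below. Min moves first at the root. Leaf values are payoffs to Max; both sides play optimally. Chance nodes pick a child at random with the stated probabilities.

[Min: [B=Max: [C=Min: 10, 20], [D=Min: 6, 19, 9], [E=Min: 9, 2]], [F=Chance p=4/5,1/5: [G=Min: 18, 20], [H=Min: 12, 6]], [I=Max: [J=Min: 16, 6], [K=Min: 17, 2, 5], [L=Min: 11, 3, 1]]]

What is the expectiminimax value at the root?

C (Min): min(10, 20) = 10
D (Min): min(6, 19, 9) = 6
E (Min): min(9, 2) = 2
B (Max): max(10, 6, 2) = 10
G (Min): min(18, 20) = 18
H (Min): min(12, 6) = 6
F (Chance): 4/5·18 + 1/5·6 = 15.6
J (Min): min(16, 6) = 6
K (Min): min(17, 2, 5) = 2
L (Min): min(11, 3, 1) = 1
I (Max): max(6, 2, 1) = 6
Root (Min): min(10, 15.6, 6) = 6

6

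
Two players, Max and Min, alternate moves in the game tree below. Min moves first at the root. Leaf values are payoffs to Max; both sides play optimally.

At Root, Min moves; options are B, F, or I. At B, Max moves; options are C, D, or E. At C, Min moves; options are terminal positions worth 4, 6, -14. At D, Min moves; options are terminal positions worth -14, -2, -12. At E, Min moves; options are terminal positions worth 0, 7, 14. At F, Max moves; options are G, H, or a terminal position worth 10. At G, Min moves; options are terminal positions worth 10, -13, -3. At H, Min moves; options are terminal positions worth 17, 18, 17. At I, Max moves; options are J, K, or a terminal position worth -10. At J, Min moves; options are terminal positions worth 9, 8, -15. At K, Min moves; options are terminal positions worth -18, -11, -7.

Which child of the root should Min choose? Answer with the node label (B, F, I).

I

C (Min): min(4, 6, -14) = -14
D (Min): min(-14, -2, -12) = -14
E (Min): min(0, 7, 14) = 0
B (Max): max(-14, -14, 0) = 0
G (Min): min(10, -13, -3) = -13
H (Min): min(17, 18, 17) = 17
F (Max): max(-13, 17, 10) = 17
J (Min): min(9, 8, -15) = -15
K (Min): min(-18, -11, -7) = -18
I (Max): max(-15, -18, -10) = -10
Root (Min): min(0, 17, -10) = -10
Min picks the child with the lowest value: I (value -10).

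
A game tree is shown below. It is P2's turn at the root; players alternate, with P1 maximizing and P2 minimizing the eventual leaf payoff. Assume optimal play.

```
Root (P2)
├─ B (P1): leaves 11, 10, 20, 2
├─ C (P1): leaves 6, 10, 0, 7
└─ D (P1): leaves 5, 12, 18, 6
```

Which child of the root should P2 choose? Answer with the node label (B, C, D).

C

B (P1): max(11, 10, 20, 2) = 20
C (P1): max(6, 10, 0, 7) = 10
D (P1): max(5, 12, 18, 6) = 18
Root (P2): min(20, 10, 18) = 10
P2 picks the child with the lowest value: C (value 10).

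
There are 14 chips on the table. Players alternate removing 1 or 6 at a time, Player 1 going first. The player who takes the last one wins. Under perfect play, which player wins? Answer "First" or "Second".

Second

Mark each pile size as W (mover wins) or L (mover loses):
i:   0  1  2  3  4  5  6  7  8  9 10 11 12 13 14
     L  W  L  W  L  W  W  L  W  L  W  L  W  W  L
Position 14 is L, so the second player wins.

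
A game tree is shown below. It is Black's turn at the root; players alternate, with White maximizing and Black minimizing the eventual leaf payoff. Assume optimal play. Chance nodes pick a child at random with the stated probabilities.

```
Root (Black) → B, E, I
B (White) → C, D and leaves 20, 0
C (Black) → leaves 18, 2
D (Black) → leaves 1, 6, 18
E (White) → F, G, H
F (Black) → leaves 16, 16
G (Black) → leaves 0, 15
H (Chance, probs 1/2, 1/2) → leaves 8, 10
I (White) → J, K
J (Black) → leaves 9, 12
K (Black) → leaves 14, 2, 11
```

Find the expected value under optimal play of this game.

9

C (Black): min(18, 2) = 2
D (Black): min(1, 6, 18) = 1
B (White): max(2, 1, 20, 0) = 20
F (Black): min(16, 16) = 16
G (Black): min(0, 15) = 0
H (Chance): 1/2·8 + 1/2·10 = 9
E (White): max(16, 0, 9) = 16
J (Black): min(9, 12) = 9
K (Black): min(14, 2, 11) = 2
I (White): max(9, 2) = 9
Root (Black): min(20, 16, 9) = 9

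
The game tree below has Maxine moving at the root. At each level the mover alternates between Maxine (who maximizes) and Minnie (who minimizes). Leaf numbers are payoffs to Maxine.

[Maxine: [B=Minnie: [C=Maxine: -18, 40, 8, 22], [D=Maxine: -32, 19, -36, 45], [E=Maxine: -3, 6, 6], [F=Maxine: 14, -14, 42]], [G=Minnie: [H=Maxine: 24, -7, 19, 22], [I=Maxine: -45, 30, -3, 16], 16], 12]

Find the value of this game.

C (Maxine): max(-18, 40, 8, 22) = 40
D (Maxine): max(-32, 19, -36, 45) = 45
E (Maxine): max(-3, 6, 6) = 6
F (Maxine): max(14, -14, 42) = 42
B (Minnie): min(40, 45, 6, 42) = 6
H (Maxine): max(24, -7, 19, 22) = 24
I (Maxine): max(-45, 30, -3, 16) = 30
G (Minnie): min(24, 30, 16) = 16
Root (Maxine): max(6, 16, 12) = 16

16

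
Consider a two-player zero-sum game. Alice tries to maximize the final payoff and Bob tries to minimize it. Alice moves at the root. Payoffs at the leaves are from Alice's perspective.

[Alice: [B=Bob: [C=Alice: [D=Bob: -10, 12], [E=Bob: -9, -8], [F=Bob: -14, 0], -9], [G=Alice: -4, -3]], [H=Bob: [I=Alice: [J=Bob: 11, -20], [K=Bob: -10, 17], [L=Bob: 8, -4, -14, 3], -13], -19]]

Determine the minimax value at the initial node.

-9

D (Bob): min(-10, 12) = -10
E (Bob): min(-9, -8) = -9
F (Bob): min(-14, 0) = -14
C (Alice): max(-10, -9, -14, -9) = -9
G (Alice): max(-4, -3) = -3
B (Bob): min(-9, -3) = -9
J (Bob): min(11, -20) = -20
K (Bob): min(-10, 17) = -10
L (Bob): min(8, -4, -14, 3) = -14
I (Alice): max(-20, -10, -14, -13) = -10
H (Bob): min(-10, -19) = -19
Root (Alice): max(-9, -19) = -9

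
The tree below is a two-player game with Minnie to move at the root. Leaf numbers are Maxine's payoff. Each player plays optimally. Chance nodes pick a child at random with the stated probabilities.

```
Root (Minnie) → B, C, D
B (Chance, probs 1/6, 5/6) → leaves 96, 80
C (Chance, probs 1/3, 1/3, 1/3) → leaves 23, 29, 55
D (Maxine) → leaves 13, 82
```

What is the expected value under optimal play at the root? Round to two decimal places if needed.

35.67

B (Chance): 1/6·96 + 5/6·80 = 82.67
C (Chance): 1/3·23 + 1/3·29 + 1/3·55 = 35.67
D (Maxine): max(13, 82) = 82
Root (Minnie): min(82.67, 35.67, 82) = 35.67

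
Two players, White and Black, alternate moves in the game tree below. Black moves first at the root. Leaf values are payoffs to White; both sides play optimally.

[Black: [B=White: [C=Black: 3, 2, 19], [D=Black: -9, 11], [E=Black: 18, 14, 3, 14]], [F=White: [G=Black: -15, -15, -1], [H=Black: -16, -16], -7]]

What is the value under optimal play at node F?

G: min(-15, -15, -1) = -15
H: min(-16, -16) = -16
F: max(-15, -16, -7) = -7

-7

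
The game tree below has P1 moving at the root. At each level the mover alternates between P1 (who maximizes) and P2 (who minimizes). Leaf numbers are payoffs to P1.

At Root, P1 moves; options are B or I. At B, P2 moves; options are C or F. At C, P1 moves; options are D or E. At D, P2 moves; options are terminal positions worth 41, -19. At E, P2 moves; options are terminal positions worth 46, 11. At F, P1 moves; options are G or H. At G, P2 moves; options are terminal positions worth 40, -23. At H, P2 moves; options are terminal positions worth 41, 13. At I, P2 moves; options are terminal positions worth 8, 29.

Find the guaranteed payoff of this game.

D (P2): min(41, -19) = -19
E (P2): min(46, 11) = 11
C (P1): max(-19, 11) = 11
G (P2): min(40, -23) = -23
H (P2): min(41, 13) = 13
F (P1): max(-23, 13) = 13
B (P2): min(11, 13) = 11
I (P2): min(8, 29) = 8
Root (P1): max(11, 8) = 11

11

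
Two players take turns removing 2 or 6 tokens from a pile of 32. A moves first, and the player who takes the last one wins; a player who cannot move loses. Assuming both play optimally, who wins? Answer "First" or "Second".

W/L table (W = player to move can force a win):
i:   0  1  2  3  4  5  6  7  8  9 10 11 12 13 14 15 16 17 18 19 20 21 22 23 24 25 26 27 28 29 30 31 32
     L  L  W  W  L  L  W  W  L  L  W  W  L  L  W  W  L  L  W  W  L  L  W  W  L  L  W  W  L  L  W  W  L
Position 32 is L, so the second player wins.

Second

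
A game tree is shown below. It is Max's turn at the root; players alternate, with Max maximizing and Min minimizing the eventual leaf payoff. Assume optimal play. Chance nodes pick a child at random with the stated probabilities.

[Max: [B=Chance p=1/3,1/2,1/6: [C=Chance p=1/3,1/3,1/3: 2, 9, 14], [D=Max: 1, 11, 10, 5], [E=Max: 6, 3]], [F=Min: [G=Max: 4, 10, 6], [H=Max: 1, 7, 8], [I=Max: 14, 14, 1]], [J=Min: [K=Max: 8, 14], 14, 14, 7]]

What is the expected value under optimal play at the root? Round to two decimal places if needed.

9.28

C (Chance): 1/3·2 + 1/3·9 + 1/3·14 = 8.33
D (Max): max(1, 11, 10, 5) = 11
E (Max): max(6, 3) = 6
B (Chance): 1/3·8.33 + 1/2·11 + 1/6·6 = 9.28
G (Max): max(4, 10, 6) = 10
H (Max): max(1, 7, 8) = 8
I (Max): max(14, 14, 1) = 14
F (Min): min(10, 8, 14) = 8
K (Max): max(8, 14) = 14
J (Min): min(14, 14, 14, 7) = 7
Root (Max): max(9.28, 8, 7) = 9.28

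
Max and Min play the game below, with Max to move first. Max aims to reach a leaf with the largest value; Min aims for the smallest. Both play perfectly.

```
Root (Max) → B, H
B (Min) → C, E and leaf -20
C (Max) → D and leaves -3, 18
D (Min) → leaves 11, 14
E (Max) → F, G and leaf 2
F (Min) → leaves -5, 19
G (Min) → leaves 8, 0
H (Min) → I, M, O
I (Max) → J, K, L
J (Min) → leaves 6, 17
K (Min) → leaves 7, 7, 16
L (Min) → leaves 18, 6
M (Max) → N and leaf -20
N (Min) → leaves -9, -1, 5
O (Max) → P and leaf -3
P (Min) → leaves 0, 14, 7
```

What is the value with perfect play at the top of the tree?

-9

D (Min): min(11, 14) = 11
C (Max): max(11, -3, 18) = 18
F (Min): min(-5, 19) = -5
G (Min): min(8, 0) = 0
E (Max): max(-5, 0, 2) = 2
B (Min): min(18, 2, -20) = -20
J (Min): min(6, 17) = 6
K (Min): min(7, 7, 16) = 7
L (Min): min(18, 6) = 6
I (Max): max(6, 7, 6) = 7
N (Min): min(-9, -1, 5) = -9
M (Max): max(-9, -20) = -9
P (Min): min(0, 14, 7) = 0
O (Max): max(0, -3) = 0
H (Min): min(7, -9, 0) = -9
Root (Max): max(-20, -9) = -9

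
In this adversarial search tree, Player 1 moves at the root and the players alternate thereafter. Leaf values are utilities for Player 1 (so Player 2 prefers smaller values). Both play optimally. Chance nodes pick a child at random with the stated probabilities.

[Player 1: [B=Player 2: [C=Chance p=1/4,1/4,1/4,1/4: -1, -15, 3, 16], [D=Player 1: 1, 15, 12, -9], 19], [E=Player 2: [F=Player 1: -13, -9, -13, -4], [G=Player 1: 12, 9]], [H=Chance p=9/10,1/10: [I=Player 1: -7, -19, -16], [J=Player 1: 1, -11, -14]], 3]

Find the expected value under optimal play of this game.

C (Chance): 1/4·-1 + 1/4·-15 + 1/4·3 + 1/4·16 = 0.75
D (Player 1): max(1, 15, 12, -9) = 15
B (Player 2): min(0.75, 15, 19) = 0.75
F (Player 1): max(-13, -9, -13, -4) = -4
G (Player 1): max(12, 9) = 12
E (Player 2): min(-4, 12) = -4
I (Player 1): max(-7, -19, -16) = -7
J (Player 1): max(1, -11, -14) = 1
H (Chance): 9/10·-7 + 1/10·1 = -6.2
Root (Player 1): max(0.75, -4, -6.2, 3) = 3

3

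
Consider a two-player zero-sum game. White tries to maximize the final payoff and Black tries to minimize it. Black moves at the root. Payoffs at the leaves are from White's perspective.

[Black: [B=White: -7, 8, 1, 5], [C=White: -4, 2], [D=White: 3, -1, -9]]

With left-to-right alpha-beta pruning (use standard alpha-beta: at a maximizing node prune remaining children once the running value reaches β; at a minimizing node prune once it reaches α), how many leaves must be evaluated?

7

B [α=-∞,β=+∞]: v=8
C [α=-∞,β=8]: v=2
D [α=-∞,β=2]: v=3 after child 1 ≥ β → β-cutoff, skip 2
Root [α=-∞,β=+∞]: v=2
Leaves evaluated: 7 of 9.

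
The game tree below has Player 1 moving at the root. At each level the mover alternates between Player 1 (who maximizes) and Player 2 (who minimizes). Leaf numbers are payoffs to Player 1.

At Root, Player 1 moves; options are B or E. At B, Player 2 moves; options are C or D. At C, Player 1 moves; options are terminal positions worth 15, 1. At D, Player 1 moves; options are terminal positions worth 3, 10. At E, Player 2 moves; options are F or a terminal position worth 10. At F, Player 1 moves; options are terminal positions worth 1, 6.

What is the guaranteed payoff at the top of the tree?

C (Player 1): max(15, 1) = 15
D (Player 1): max(3, 10) = 10
B (Player 2): min(15, 10) = 10
F (Player 1): max(1, 6) = 6
E (Player 2): min(6, 10) = 6
Root (Player 1): max(10, 6) = 10

10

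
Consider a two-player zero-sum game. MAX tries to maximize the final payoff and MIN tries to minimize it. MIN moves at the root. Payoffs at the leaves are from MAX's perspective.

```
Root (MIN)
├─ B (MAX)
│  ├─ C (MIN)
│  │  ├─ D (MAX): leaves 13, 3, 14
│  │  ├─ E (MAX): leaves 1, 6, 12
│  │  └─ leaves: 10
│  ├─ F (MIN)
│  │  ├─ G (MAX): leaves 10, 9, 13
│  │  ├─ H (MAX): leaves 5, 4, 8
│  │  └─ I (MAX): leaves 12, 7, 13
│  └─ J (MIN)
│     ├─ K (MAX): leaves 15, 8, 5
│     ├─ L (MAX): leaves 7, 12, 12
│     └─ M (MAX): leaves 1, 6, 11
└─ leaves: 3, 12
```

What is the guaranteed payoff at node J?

11

K: max(15, 8, 5) = 15
L: max(7, 12, 12) = 12
M: max(1, 6, 11) = 11
J: min(15, 12, 11) = 11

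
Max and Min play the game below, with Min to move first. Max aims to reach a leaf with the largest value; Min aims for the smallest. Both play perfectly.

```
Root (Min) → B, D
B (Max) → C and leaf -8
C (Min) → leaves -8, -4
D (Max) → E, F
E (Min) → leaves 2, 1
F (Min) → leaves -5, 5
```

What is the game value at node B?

-8

C: min(-8, -4) = -8
B: max(-8, -8) = -8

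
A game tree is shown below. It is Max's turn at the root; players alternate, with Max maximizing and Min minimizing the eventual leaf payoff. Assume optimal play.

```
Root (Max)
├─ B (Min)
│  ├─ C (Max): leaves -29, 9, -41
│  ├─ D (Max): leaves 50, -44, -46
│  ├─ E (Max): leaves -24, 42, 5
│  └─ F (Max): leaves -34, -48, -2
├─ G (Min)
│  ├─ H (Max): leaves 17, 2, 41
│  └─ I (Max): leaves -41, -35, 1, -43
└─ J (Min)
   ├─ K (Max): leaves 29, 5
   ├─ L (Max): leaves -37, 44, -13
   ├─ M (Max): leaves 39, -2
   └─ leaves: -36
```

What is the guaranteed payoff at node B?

-2

C: max(-29, 9, -41) = 9
D: max(50, -44, -46) = 50
E: max(-24, 42, 5) = 42
F: max(-34, -48, -2) = -2
B: min(9, 50, 42, -2) = -2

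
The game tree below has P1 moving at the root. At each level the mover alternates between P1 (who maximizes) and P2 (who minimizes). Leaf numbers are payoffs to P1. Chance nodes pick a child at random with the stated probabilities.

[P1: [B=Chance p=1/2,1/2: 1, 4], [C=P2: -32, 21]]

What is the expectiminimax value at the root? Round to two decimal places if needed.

2.5

B (Chance): 1/2·1 + 1/2·4 = 2.5
C (P2): min(-32, 21) = -32
Root (P1): max(2.5, -32) = 2.5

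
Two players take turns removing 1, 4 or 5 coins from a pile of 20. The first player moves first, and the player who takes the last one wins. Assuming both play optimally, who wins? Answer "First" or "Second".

First

i:   0  1  2  3  4  5  6  7  8  9 10 11 12 13 14 15 16 17 18 19 20
     L  W  L  W  W  W  W  W  L  W  L  W  W  W  W  W  L  W  L  W  W
Position 20 is W, so the first player wins.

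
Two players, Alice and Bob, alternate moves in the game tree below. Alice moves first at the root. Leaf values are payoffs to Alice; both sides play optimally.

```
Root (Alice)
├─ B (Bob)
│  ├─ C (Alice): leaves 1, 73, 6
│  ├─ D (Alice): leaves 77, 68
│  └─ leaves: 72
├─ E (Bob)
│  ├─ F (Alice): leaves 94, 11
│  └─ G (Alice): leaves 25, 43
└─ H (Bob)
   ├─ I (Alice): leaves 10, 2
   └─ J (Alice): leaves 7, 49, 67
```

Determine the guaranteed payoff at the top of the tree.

C (Alice): max(1, 73, 6) = 73
D (Alice): max(77, 68) = 77
B (Bob): min(73, 77, 72) = 72
F (Alice): max(94, 11) = 94
G (Alice): max(25, 43) = 43
E (Bob): min(94, 43) = 43
I (Alice): max(10, 2) = 10
J (Alice): max(7, 49, 67) = 67
H (Bob): min(10, 67) = 10
Root (Alice): max(72, 43, 10) = 72

72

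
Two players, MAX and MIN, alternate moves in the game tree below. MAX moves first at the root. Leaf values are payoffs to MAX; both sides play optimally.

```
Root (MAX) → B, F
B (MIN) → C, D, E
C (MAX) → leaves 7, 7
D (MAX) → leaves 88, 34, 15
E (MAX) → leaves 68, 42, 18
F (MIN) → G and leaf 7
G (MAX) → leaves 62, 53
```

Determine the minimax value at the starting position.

7

C (MAX): max(7, 7) = 7
D (MAX): max(88, 34, 15) = 88
E (MAX): max(68, 42, 18) = 68
B (MIN): min(7, 88, 68) = 7
G (MAX): max(62, 53) = 62
F (MIN): min(62, 7) = 7
Root (MAX): max(7, 7) = 7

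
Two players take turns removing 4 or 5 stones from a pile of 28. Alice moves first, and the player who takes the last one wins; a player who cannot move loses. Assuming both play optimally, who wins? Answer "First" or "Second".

W/L table (W = player to move can force a win):
i:   0  1  2  3  4  5  6  7  8  9 10 11 12 13 14 15 16 17 18 19 20 21 22 23 24 25 26 27 28
     L  L  L  L  W  W  W  W  W  L  L  L  L  W  W  W  W  W  L  L  L  L  W  W  W  W  W  L  L
Position 28 is L, so the second player wins.

Second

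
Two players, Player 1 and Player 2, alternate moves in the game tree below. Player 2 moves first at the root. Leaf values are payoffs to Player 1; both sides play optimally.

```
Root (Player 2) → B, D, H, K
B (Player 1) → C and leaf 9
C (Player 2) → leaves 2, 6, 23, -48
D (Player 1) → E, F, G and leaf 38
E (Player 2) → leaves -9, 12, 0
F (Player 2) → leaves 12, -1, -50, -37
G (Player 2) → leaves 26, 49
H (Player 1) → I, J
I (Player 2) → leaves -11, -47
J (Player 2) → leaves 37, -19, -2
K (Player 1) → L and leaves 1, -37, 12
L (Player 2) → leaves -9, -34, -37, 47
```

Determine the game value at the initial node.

-19

C (Player 2): min(2, 6, 23, -48) = -48
B (Player 1): max(-48, 9) = 9
E (Player 2): min(-9, 12, 0) = -9
F (Player 2): min(12, -1, -50, -37) = -50
G (Player 2): min(26, 49) = 26
D (Player 1): max(-9, -50, 26, 38) = 38
I (Player 2): min(-11, -47) = -47
J (Player 2): min(37, -19, -2) = -19
H (Player 1): max(-47, -19) = -19
L (Player 2): min(-9, -34, -37, 47) = -37
K (Player 1): max(-37, 1, -37, 12) = 12
Root (Player 2): min(9, 38, -19, 12) = -19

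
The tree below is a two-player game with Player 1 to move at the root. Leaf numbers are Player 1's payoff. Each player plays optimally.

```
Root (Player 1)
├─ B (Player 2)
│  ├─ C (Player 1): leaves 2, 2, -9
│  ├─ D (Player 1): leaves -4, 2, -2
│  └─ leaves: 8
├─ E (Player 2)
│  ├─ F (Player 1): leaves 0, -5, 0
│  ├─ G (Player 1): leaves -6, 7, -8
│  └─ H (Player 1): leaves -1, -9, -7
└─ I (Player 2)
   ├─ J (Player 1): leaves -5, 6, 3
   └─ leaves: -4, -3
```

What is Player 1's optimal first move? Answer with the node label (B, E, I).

B

C (Player 1): max(2, 2, -9) = 2
D (Player 1): max(-4, 2, -2) = 2
B (Player 2): min(2, 2, 8) = 2
F (Player 1): max(0, -5, 0) = 0
G (Player 1): max(-6, 7, -8) = 7
H (Player 1): max(-1, -9, -7) = -1
E (Player 2): min(0, 7, -1) = -1
J (Player 1): max(-5, 6, 3) = 6
I (Player 2): min(6, -4, -3) = -4
Root (Player 1): max(2, -1, -4) = 2
Player 1 picks the child with the highest value: B (value 2).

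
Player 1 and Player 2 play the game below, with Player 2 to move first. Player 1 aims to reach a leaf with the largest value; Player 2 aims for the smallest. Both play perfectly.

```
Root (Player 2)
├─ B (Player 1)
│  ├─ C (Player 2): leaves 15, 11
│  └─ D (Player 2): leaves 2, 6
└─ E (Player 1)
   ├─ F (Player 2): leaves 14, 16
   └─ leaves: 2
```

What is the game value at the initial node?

C (Player 2): min(15, 11) = 11
D (Player 2): min(2, 6) = 2
B (Player 1): max(11, 2) = 11
F (Player 2): min(14, 16) = 14
E (Player 1): max(14, 2) = 14
Root (Player 2): min(11, 14) = 11

11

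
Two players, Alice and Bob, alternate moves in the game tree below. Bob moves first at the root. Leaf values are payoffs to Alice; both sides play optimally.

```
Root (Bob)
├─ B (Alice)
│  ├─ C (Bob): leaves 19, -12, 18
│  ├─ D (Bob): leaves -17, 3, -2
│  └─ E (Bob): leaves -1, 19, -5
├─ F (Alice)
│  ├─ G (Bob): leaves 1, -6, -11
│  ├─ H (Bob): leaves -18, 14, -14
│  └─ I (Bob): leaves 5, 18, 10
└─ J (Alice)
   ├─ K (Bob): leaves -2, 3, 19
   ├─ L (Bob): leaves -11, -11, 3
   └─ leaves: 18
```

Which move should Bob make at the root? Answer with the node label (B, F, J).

C (Bob): min(19, -12, 18) = -12
D (Bob): min(-17, 3, -2) = -17
E (Bob): min(-1, 19, -5) = -5
B (Alice): max(-12, -17, -5) = -5
G (Bob): min(1, -6, -11) = -11
H (Bob): min(-18, 14, -14) = -18
I (Bob): min(5, 18, 10) = 5
F (Alice): max(-11, -18, 5) = 5
K (Bob): min(-2, 3, 19) = -2
L (Bob): min(-11, -11, 3) = -11
J (Alice): max(-2, -11, 18) = 18
Root (Bob): min(-5, 5, 18) = -5
Bob picks the child with the lowest value: B (value -5).

B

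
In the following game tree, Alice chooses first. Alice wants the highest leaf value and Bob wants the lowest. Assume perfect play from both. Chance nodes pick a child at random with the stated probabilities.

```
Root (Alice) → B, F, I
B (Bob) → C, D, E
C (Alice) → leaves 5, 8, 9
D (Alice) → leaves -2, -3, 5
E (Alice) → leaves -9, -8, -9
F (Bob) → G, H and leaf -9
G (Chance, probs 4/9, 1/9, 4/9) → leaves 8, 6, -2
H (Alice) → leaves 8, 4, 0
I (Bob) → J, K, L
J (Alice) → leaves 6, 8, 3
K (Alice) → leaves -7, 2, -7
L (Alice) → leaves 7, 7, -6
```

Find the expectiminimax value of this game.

2

C (Alice): max(5, 8, 9) = 9
D (Alice): max(-2, -3, 5) = 5
E (Alice): max(-9, -8, -9) = -8
B (Bob): min(9, 5, -8) = -8
G (Chance): 4/9·8 + 1/9·6 + 4/9·-2 = 3.33
H (Alice): max(8, 4, 0) = 8
F (Bob): min(3.33, 8, -9) = -9
J (Alice): max(6, 8, 3) = 8
K (Alice): max(-7, 2, -7) = 2
L (Alice): max(7, 7, -6) = 7
I (Bob): min(8, 2, 7) = 2
Root (Alice): max(-8, -9, 2) = 2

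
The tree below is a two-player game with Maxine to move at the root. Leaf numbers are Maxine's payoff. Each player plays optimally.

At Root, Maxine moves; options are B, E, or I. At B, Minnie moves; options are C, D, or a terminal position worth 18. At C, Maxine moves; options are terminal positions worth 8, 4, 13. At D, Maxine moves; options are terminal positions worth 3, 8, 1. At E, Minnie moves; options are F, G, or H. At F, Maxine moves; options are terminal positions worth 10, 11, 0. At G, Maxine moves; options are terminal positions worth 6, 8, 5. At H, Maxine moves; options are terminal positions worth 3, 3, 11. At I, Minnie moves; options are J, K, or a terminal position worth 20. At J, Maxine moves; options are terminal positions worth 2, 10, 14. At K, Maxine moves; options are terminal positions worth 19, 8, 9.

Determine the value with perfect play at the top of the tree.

14

C (Maxine): max(8, 4, 13) = 13
D (Maxine): max(3, 8, 1) = 8
B (Minnie): min(13, 8, 18) = 8
F (Maxine): max(10, 11, 0) = 11
G (Maxine): max(6, 8, 5) = 8
H (Maxine): max(3, 3, 11) = 11
E (Minnie): min(11, 8, 11) = 8
J (Maxine): max(2, 10, 14) = 14
K (Maxine): max(19, 8, 9) = 19
I (Minnie): min(14, 19, 20) = 14
Root (Maxine): max(8, 8, 14) = 14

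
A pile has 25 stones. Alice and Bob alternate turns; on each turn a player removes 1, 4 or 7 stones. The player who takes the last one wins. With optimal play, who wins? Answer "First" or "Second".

First

Compute winning (W) and losing (L) positions by backward induction:
i:   0  1  2  3  4  5  6  7  8  9 10 11 12 13 14 15 16 17 18 19 20 21 22 23 24 25
     L  W  L  W  W  L  W  W  L  W  L  W  W  L  W  W  L  W  L  W  W  L  W  W  L  W
Position 25 is W, so the first player wins.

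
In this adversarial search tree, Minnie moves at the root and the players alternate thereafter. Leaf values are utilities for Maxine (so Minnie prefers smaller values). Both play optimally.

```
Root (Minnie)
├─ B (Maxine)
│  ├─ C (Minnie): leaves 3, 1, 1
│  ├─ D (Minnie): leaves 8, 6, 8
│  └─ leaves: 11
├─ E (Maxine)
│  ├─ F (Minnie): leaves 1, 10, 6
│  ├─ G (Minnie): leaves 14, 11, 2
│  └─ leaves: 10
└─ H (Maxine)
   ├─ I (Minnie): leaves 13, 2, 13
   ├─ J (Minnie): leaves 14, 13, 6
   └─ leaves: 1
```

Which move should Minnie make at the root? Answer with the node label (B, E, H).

H

C (Minnie): min(3, 1, 1) = 1
D (Minnie): min(8, 6, 8) = 6
B (Maxine): max(1, 6, 11) = 11
F (Minnie): min(1, 10, 6) = 1
G (Minnie): min(14, 11, 2) = 2
E (Maxine): max(1, 2, 10) = 10
I (Minnie): min(13, 2, 13) = 2
J (Minnie): min(14, 13, 6) = 6
H (Maxine): max(2, 6, 1) = 6
Root (Minnie): min(11, 10, 6) = 6
Minnie picks the child with the lowest value: H (value 6).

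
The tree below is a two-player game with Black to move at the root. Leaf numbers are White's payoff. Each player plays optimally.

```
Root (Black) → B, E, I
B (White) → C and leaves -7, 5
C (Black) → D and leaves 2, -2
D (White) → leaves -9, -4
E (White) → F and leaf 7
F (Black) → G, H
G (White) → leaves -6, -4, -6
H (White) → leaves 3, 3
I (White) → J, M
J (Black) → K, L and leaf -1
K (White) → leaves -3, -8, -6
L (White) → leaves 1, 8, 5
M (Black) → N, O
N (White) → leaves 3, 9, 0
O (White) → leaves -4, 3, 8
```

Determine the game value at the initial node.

D (White): max(-9, -4) = -4
C (Black): min(-4, 2, -2) = -4
B (White): max(-4, -7, 5) = 5
G (White): max(-6, -4, -6) = -4
H (White): max(3, 3) = 3
F (Black): min(-4, 3) = -4
E (White): max(-4, 7) = 7
K (White): max(-3, -8, -6) = -3
L (White): max(1, 8, 5) = 8
J (Black): min(-3, 8, -1) = -3
N (White): max(3, 9, 0) = 9
O (White): max(-4, 3, 8) = 8
M (Black): min(9, 8) = 8
I (White): max(-3, 8) = 8
Root (Black): min(5, 7, 8) = 5

5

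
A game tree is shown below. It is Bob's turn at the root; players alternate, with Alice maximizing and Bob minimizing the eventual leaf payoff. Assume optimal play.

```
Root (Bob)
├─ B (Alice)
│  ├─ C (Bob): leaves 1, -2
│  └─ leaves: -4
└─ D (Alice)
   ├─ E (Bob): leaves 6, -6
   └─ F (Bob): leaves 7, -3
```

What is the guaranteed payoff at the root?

-3

C (Bob): min(1, -2) = -2
B (Alice): max(-2, -4) = -2
E (Bob): min(6, -6) = -6
F (Bob): min(7, -3) = -3
D (Alice): max(-6, -3) = -3
Root (Bob): min(-2, -3) = -3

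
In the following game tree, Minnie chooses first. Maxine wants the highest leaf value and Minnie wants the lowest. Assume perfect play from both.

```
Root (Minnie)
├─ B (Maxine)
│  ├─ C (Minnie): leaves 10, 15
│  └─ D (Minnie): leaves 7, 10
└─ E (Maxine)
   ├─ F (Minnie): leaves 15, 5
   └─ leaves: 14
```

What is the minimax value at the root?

10

C (Minnie): min(10, 15) = 10
D (Minnie): min(7, 10) = 7
B (Maxine): max(10, 7) = 10
F (Minnie): min(15, 5) = 5
E (Maxine): max(5, 14) = 14
Root (Minnie): min(10, 14) = 10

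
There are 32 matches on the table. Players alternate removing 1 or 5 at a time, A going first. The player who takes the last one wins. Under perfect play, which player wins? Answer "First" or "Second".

Second

Compute winning (W) and losing (L) positions by backward induction:
i:   0  1  2  3  4  5  6  7  8  9 10 11 12 13 14 15 16 17 18 19 20 21 22 23 24 25 26 27 28 29 30 31 32
     L  W  L  W  L  W  L  W  L  W  L  W  L  W  L  W  L  W  L  W  L  W  L  W  L  W  L  W  L  W  L  W  L
Position 32 is L, so the second player wins.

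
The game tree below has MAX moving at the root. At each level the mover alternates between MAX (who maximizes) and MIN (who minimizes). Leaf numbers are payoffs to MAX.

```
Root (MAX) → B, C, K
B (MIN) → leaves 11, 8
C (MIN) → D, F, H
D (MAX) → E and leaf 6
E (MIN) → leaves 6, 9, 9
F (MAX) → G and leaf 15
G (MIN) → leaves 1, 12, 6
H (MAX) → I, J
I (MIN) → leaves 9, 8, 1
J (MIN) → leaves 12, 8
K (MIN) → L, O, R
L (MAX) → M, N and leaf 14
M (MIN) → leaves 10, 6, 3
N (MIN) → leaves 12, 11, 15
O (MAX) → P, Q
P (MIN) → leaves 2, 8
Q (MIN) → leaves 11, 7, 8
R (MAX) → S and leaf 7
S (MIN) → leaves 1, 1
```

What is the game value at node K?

7

M: min(10, 6, 3) = 3
N: min(12, 11, 15) = 11
L: max(3, 11, 14) = 14
P: min(2, 8) = 2
Q: min(11, 7, 8) = 7
O: max(2, 7) = 7
S: min(1, 1) = 1
R: max(1, 7) = 7
K: min(14, 7, 7) = 7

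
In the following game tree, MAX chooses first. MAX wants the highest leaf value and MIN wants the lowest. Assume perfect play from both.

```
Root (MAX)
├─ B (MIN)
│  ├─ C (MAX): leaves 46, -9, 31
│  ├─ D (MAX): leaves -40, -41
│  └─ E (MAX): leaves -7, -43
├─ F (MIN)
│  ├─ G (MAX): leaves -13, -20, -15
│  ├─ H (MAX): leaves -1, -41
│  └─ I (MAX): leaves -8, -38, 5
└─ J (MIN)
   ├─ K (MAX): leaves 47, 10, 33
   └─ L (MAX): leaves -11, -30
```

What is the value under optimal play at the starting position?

C (MAX): max(46, -9, 31) = 46
D (MAX): max(-40, -41) = -40
E (MAX): max(-7, -43) = -7
B (MIN): min(46, -40, -7) = -40
G (MAX): max(-13, -20, -15) = -13
H (MAX): max(-1, -41) = -1
I (MAX): max(-8, -38, 5) = 5
F (MIN): min(-13, -1, 5) = -13
K (MAX): max(47, 10, 33) = 47
L (MAX): max(-11, -30) = -11
J (MIN): min(47, -11) = -11
Root (MAX): max(-40, -13, -11) = -11

-11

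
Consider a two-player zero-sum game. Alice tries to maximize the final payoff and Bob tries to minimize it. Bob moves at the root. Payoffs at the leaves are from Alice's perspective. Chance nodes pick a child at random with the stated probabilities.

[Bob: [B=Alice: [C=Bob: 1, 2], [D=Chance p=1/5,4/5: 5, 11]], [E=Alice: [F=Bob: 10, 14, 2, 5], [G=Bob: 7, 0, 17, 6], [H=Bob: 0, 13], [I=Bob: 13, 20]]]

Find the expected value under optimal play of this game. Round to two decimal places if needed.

9.8

C (Bob): min(1, 2) = 1
D (Chance): 1/5·5 + 4/5·11 = 9.8
B (Alice): max(1, 9.8) = 9.8
F (Bob): min(10, 14, 2, 5) = 2
G (Bob): min(7, 0, 17, 6) = 0
H (Bob): min(0, 13) = 0
I (Bob): min(13, 20) = 13
E (Alice): max(2, 0, 0, 13) = 13
Root (Bob): min(9.8, 13) = 9.8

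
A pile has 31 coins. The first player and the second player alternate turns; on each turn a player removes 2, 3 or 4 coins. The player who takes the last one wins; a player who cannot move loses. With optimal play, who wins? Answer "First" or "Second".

Mark each pile size as W (mover wins) or L (mover loses):
i:   0  1  2  3  4  5  6  7  8  9 10 11 12 13 14 15 16 17 18 19 20 21 22 23 24 25 26 27 28 29 30 31
     L  L  W  W  W  W  L  L  W  W  W  W  L  L  W  W  W  W  L  L  W  W  W  W  L  L  W  W  W  W  L  L
Position 31 is L, so the second player wins.

Second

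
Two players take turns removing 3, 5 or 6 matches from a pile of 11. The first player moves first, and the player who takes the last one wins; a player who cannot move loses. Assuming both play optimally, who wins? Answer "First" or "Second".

Second

W/L table (W = player to move can force a win):
i:   0  1  2  3  4  5  6  7  8  9 10 11
     L  L  L  W  W  W  W  W  W  L  L  L
Position 11 is L, so the second player wins.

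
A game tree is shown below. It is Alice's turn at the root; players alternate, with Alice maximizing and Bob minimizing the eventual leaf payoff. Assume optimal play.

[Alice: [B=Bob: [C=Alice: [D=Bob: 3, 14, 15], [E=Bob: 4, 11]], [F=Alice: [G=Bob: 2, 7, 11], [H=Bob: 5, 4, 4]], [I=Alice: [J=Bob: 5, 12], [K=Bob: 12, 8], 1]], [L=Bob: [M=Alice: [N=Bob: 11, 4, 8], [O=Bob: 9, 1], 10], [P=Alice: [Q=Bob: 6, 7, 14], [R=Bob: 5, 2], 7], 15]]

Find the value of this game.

D (Bob): min(3, 14, 15) = 3
E (Bob): min(4, 11) = 4
C (Alice): max(3, 4) = 4
G (Bob): min(2, 7, 11) = 2
H (Bob): min(5, 4, 4) = 4
F (Alice): max(2, 4) = 4
J (Bob): min(5, 12) = 5
K (Bob): min(12, 8) = 8
I (Alice): max(5, 8, 1) = 8
B (Bob): min(4, 4, 8) = 4
N (Bob): min(11, 4, 8) = 4
O (Bob): min(9, 1) = 1
M (Alice): max(4, 1, 10) = 10
Q (Bob): min(6, 7, 14) = 6
R (Bob): min(5, 2) = 2
P (Alice): max(6, 2, 7) = 7
L (Bob): min(10, 7, 15) = 7
Root (Alice): max(4, 7) = 7

7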